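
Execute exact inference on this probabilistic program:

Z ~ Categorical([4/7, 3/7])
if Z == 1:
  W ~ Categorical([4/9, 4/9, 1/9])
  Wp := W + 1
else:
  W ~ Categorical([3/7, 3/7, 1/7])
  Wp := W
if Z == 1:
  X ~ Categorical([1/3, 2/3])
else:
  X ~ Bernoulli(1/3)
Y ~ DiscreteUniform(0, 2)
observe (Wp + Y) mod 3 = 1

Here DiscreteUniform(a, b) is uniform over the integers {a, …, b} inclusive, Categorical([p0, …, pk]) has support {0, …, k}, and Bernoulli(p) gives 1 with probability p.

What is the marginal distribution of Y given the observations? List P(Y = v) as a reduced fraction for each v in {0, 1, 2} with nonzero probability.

P(Y=0) = 64/147, P(Y=1) = 43/147, P(Y=2) = 40/147

Enumerate traces; 12 have nonzero weight after conditioning:
  (Z=0, W=0, X=0, Y=1) weight 8/147
  (Z=0, W=0, X=1, Y=1) weight 4/147
  (Z=0, W=1, X=0, Y=0) weight 8/147
  (Z=0, W=1, X=1, Y=0) weight 4/147
  (Z=0, W=2, X=0, Y=2) weight 8/441
  (Z=0, W=2, X=1, Y=2) weight 4/441
  (Z=1, W=0, X=0, Y=0) weight 4/189
  (Z=1, W=0, X=1, Y=0) weight 8/189
  … 4 more
Group by Y:
  weight(Y=0) = 64/441
  weight(Y=1) = 43/441
  weight(Y=2) = 40/441
Total weight = 64/441 + 43/441 + 40/441 = 1/3
P(Y=0 | obs) = 64/441 / 1/3 = 64/147
P(Y=1 | obs) = 43/441 / 1/3 = 43/147
P(Y=2 | obs) = 40/441 / 1/3 = 40/147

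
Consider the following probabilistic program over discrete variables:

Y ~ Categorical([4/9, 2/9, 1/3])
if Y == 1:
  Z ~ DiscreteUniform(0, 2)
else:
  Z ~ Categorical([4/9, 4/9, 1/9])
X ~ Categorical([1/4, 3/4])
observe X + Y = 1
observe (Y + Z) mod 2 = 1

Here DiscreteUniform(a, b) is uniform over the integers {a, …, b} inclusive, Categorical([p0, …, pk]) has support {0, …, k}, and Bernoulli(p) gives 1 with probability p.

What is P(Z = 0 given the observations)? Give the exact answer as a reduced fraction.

Enumerate traces; 3 have nonzero weight after conditioning:
  (Y=0, Z=1, X=1) weight 4/27
  (Y=1, Z=0, X=0) weight 1/54
  (Y=1, Z=2, X=0) weight 1/54
Group by Z:
  weight(Z=0) = 1/54
  weight(Z=1) = 4/27
  weight(Z=2) = 1/54
Total weight = 1/54 + 4/27 + 1/54 = 5/27
P(Z=0 | obs) = 1/54 / 5/27 = 1/10
P(Z=1 | obs) = 4/27 / 5/27 = 4/5
P(Z=2 | obs) = 1/54 / 5/27 = 1/10

P(Z = 0 | obs) = 1/10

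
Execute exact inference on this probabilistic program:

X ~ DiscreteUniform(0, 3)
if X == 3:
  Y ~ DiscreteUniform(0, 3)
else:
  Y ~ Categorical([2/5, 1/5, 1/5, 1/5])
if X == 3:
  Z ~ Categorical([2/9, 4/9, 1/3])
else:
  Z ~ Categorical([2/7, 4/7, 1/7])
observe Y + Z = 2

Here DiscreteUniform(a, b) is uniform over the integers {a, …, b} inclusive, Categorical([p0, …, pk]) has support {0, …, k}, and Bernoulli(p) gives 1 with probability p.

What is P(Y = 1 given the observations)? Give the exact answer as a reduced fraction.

Enumerate traces; 12 have nonzero weight after conditioning:
  (X=0, Y=0, Z=2) weight 1/70
  (X=0, Y=1, Z=1) weight 1/35
  (X=0, Y=2, Z=0) weight 1/70
  (X=1, Y=0, Z=2) weight 1/70
  (X=1, Y=1, Z=1) weight 1/35
  (X=1, Y=2, Z=0) weight 1/70
  (X=2, Y=0, Z=2) weight 1/70
  (X=2, Y=1, Z=1) weight 1/35
  … 4 more
Group by Y:
  weight(Y=0) = 107/1680
  weight(Y=1) = 143/1260
  weight(Y=2) = 143/2520
Total weight = 107/1680 + 143/1260 + 143/2520 = 131/560
P(Y=0 | obs) = 107/1680 / 131/560 = 107/393
P(Y=1 | obs) = 143/1260 / 131/560 = 572/1179
P(Y=2 | obs) = 143/2520 / 131/560 = 286/1179

P(Y = 1 | obs) = 572/1179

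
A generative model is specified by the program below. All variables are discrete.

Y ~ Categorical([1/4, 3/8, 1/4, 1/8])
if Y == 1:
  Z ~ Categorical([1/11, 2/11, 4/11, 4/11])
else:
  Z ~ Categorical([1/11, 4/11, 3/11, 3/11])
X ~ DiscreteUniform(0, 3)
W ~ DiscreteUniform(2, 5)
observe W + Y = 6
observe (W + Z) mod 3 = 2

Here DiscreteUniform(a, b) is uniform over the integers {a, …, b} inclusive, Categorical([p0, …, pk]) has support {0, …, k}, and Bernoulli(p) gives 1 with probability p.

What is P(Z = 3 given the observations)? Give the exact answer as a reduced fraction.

Enumerate traces; 16 have nonzero weight after conditioning:
  (Y=1, Z=0, X=0, W=5) weight 3/1408
  (Y=1, Z=0, X=1, W=5) weight 3/1408
  (Y=1, Z=0, X=2, W=5) weight 3/1408
  (Y=1, Z=0, X=3, W=5) weight 3/1408
  (Y=1, Z=3, X=0, W=5) weight 3/352
  (Y=1, Z=3, X=1, W=5) weight 3/352
  (Y=1, Z=3, X=2, W=5) weight 3/352
  (Y=1, Z=3, X=3, W=5) weight 3/352
  (Y=2, Z=1, X=0, W=4) weight 1/176
  (Y=3, Z=2, X=0, W=3) weight 3/1408
  … 6 more
Group by Z:
  weight(Z=0) = 3/352
  weight(Z=1) = 1/44
  weight(Z=2) = 3/352
  weight(Z=3) = 3/88
Total weight = 3/352 + 1/44 + 3/352 + 3/88 = 13/176
P(Z=0 | obs) = 3/352 / 13/176 = 3/26
P(Z=1 | obs) = 1/44 / 13/176 = 4/13
P(Z=2 | obs) = 3/352 / 13/176 = 3/26
P(Z=3 | obs) = 3/88 / 13/176 = 6/13

P(Z = 3 | obs) = 6/13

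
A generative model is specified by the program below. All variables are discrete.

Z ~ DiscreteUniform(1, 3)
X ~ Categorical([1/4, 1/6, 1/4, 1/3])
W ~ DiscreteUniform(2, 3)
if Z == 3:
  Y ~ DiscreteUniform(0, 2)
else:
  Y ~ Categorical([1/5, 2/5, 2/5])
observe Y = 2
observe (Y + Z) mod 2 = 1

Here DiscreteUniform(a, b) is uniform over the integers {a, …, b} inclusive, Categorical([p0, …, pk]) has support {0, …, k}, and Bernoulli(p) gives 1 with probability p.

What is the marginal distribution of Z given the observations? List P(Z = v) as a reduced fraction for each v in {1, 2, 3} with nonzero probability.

Enumerate traces; 16 have nonzero weight after conditioning:
  (Z=1, X=0, W=2, Y=2) weight 1/60
  (Z=1, X=0, W=3, Y=2) weight 1/60
  (Z=1, X=1, W=2, Y=2) weight 1/90
  (Z=1, X=1, W=3, Y=2) weight 1/90
  (Z=1, X=2, W=2, Y=2) weight 1/60
  (Z=1, X=2, W=3, Y=2) weight 1/60
  (Z=1, X=3, W=2, Y=2) weight 1/45
  (Z=1, X=3, W=3, Y=2) weight 1/45
  (Z=3, X=0, W=2, Y=2) weight 1/72
  … 7 more
Group by Z:
  weight(Z=1) = 2/15
  weight(Z=3) = 1/9
Total weight = 2/15 + 1/9 = 11/45
P(Z=1 | obs) = 2/15 / 11/45 = 6/11
P(Z=3 | obs) = 1/9 / 11/45 = 5/11

P(Z=1) = 6/11, P(Z=3) = 5/11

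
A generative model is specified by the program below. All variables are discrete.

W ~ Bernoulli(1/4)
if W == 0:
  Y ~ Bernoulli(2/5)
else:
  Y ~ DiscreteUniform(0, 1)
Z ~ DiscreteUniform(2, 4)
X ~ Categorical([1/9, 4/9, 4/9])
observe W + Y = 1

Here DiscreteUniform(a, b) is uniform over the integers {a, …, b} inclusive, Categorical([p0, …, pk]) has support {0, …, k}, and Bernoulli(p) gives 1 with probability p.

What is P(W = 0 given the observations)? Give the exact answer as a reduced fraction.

P(W = 0 | obs) = 12/17

Enumerate traces; 18 have nonzero weight after conditioning:
  (W=0, Y=1, Z=2, X=0) weight 1/90
  (W=0, Y=1, Z=2, X=1) weight 2/45
  (W=0, Y=1, Z=2, X=2) weight 2/45
  (W=0, Y=1, Z=3, X=0) weight 1/90
  (W=0, Y=1, Z=3, X=1) weight 2/45
  (W=0, Y=1, Z=3, X=2) weight 2/45
  (W=0, Y=1, Z=4, X=0) weight 1/90
  (W=0, Y=1, Z=4, X=1) weight 2/45
  (W=1, Y=0, Z=2, X=0) weight 1/216
  … 9 more
Group by W:
  weight(W=0) = 3/10
  weight(W=1) = 1/8
Total weight = 3/10 + 1/8 = 17/40
P(W=0 | obs) = 3/10 / 17/40 = 12/17
P(W=1 | obs) = 1/8 / 17/40 = 5/17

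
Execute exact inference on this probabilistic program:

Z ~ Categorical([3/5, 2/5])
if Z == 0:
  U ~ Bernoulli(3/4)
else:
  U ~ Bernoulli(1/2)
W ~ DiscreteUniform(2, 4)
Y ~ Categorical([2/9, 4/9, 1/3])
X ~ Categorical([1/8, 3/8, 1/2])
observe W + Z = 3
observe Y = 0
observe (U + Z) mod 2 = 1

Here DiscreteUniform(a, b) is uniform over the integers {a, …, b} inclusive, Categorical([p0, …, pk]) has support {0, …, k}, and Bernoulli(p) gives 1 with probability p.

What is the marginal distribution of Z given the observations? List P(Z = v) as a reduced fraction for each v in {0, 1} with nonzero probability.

Enumerate traces; 6 have nonzero weight after conditioning:
  (Z=0, U=1, W=3, Y=0, X=0) weight 1/240
  (Z=0, U=1, W=3, Y=0, X=1) weight 1/80
  (Z=0, U=1, W=3, Y=0, X=2) weight 1/60
  (Z=1, U=0, W=2, Y=0, X=0) weight 1/540
  (Z=1, U=0, W=2, Y=0, X=1) weight 1/180
  (Z=1, U=0, W=2, Y=0, X=2) weight 1/135
Group by Z:
  weight(Z=0) = 1/30
  weight(Z=1) = 2/135
Total weight = 1/30 + 2/135 = 13/270
P(Z=0 | obs) = 1/30 / 13/270 = 9/13
P(Z=1 | obs) = 2/135 / 13/270 = 4/13

P(Z=0) = 9/13, P(Z=1) = 4/13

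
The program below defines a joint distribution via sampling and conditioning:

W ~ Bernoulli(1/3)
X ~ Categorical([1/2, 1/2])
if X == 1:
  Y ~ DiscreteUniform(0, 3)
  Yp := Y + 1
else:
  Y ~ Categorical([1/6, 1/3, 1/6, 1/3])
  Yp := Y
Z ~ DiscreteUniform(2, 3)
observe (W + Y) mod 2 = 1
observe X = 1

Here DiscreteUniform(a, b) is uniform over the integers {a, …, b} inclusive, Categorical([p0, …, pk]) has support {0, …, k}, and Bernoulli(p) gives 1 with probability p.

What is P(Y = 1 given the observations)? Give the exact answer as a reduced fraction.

P(Y = 1 | obs) = 1/3

Enumerate traces; 8 have nonzero weight after conditioning:
  (W=0, X=1, Y=1, Z=2) weight 1/24
  (W=0, X=1, Y=1, Z=3) weight 1/24
  (W=0, X=1, Y=3, Z=2) weight 1/24
  (W=0, X=1, Y=3, Z=3) weight 1/24
  (W=1, X=1, Y=0, Z=2) weight 1/48
  (W=1, X=1, Y=0, Z=3) weight 1/48
  (W=1, X=1, Y=2, Z=2) weight 1/48
  (W=1, X=1, Y=2, Z=3) weight 1/48
Group by Y:
  weight(Y=0) = 1/24
  weight(Y=1) = 1/12
  weight(Y=2) = 1/24
  weight(Y=3) = 1/12
Total weight = 1/24 + 1/12 + 1/24 + 1/12 = 1/4
P(Y=0 | obs) = 1/24 / 1/4 = 1/6
P(Y=1 | obs) = 1/12 / 1/4 = 1/3
P(Y=2 | obs) = 1/24 / 1/4 = 1/6
P(Y=3 | obs) = 1/12 / 1/4 = 1/3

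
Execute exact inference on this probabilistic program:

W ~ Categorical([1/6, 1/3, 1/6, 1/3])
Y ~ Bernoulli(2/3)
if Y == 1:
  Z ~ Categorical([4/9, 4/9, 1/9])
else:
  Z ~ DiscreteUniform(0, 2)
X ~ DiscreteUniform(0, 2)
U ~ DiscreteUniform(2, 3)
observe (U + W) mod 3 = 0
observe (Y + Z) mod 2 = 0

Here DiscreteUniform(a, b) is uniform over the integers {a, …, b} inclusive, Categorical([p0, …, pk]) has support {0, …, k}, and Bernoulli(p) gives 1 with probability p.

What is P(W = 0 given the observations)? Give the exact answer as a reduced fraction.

P(W = 0 | obs) = 1/5

Enumerate traces; 27 have nonzero weight after conditioning:
  (W=0, Y=0, Z=0, X=0, U=3) weight 1/324
  (W=0, Y=0, Z=0, X=1, U=3) weight 1/324
  (W=0, Y=0, Z=0, X=2, U=3) weight 1/324
  (W=0, Y=0, Z=2, X=0, U=3) weight 1/324
  (W=0, Y=0, Z=2, X=1, U=3) weight 1/324
  (W=0, Y=0, Z=2, X=2, U=3) weight 1/324
  (W=0, Y=1, Z=1, X=0, U=3) weight 2/243
  (W=0, Y=1, Z=1, X=1, U=3) weight 2/243
  (W=1, Y=0, Z=0, X=0, U=2) weight 1/162
  (W=3, Y=0, Z=0, X=0, U=3) weight 1/162
  … 17 more
Group by W:
  weight(W=0) = 7/162
  weight(W=1) = 7/81
  weight(W=3) = 7/81
Total weight = 7/162 + 7/81 + 7/81 = 35/162
P(W=0 | obs) = 7/162 / 35/162 = 1/5
P(W=1 | obs) = 7/81 / 35/162 = 2/5
P(W=3 | obs) = 7/81 / 35/162 = 2/5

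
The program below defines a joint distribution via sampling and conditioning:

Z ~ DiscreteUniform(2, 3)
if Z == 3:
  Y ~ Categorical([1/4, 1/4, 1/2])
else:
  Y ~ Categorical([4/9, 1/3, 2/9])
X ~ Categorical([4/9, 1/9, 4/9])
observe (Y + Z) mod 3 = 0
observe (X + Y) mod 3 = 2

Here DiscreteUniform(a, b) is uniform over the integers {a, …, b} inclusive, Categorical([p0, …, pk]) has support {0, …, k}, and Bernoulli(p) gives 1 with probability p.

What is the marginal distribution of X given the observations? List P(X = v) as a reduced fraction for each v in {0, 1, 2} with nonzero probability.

Enumerate traces; 2 have nonzero weight after conditioning:
  (Z=2, Y=1, X=1) weight 1/54
  (Z=3, Y=0, X=2) weight 1/18
Group by X:
  weight(X=1) = 1/54
  weight(X=2) = 1/18
Total weight = 1/54 + 1/18 = 2/27
P(X=1 | obs) = 1/54 / 2/27 = 1/4
P(X=2 | obs) = 1/18 / 2/27 = 3/4

P(X=1) = 1/4, P(X=2) = 3/4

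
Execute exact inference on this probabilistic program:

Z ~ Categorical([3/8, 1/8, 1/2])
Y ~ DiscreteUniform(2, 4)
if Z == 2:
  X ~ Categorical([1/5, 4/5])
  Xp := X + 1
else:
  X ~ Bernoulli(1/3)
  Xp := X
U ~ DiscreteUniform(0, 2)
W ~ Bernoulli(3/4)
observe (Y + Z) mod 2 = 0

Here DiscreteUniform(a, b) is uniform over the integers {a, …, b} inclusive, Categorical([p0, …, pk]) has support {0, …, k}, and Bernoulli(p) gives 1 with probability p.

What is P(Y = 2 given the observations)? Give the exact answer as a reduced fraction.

P(Y = 2 | obs) = 7/15

Enumerate traces; 60 have nonzero weight after conditioning:
  (Z=0, Y=2, X=0, U=0, W=0) weight 1/144
  (Z=0, Y=2, X=0, U=0, W=1) weight 1/48
  (Z=0, Y=2, X=0, U=1, W=0) weight 1/144
  (Z=0, Y=2, X=0, U=1, W=1) weight 1/48
  (Z=0, Y=2, X=0, U=2, W=0) weight 1/144
  (Z=0, Y=2, X=0, U=2, W=1) weight 1/48
  (Z=0, Y=2, X=1, U=0, W=0) weight 1/288
  (Z=0, Y=2, X=1, U=0, W=1) weight 1/96
  (Z=0, Y=4, X=0, U=0, W=0) weight 1/144
  (Z=1, Y=3, X=0, U=0, W=0) weight 1/432
  … 50 more
Group by Y:
  weight(Y=2) = 7/24
  weight(Y=3) = 1/24
  weight(Y=4) = 7/24
Total weight = 7/24 + 1/24 + 7/24 = 5/8
P(Y=2 | obs) = 7/24 / 5/8 = 7/15
P(Y=3 | obs) = 1/24 / 5/8 = 1/15
P(Y=4 | obs) = 7/24 / 5/8 = 7/15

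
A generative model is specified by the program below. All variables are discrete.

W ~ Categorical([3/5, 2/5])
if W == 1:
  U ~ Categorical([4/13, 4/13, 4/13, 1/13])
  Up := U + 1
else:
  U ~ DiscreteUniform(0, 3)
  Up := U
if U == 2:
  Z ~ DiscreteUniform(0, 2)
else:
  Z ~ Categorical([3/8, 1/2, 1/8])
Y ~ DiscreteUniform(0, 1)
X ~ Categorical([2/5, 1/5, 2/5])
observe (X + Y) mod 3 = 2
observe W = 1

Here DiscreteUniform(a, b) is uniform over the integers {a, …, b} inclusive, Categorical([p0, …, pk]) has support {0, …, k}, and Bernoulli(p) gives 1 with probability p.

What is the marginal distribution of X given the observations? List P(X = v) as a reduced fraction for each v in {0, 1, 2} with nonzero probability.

Enumerate traces; 24 have nonzero weight after conditioning:
  (W=1, U=0, Z=0, Y=0, X=2) weight 3/325
  (W=1, U=0, Z=0, Y=1, X=1) weight 3/650
  (W=1, U=0, Z=1, Y=0, X=2) weight 4/325
  (W=1, U=0, Z=1, Y=1, X=1) weight 2/325
  (W=1, U=0, Z=2, Y=0, X=2) weight 1/325
  (W=1, U=0, Z=2, Y=1, X=1) weight 1/650
  (W=1, U=1, Z=0, Y=0, X=2) weight 3/325
  (W=1, U=1, Z=0, Y=1, X=1) weight 3/650
  … 16 more
Group by X:
  weight(X=1) = 1/25
  weight(X=2) = 2/25
Total weight = 1/25 + 2/25 = 3/25
P(X=1 | obs) = 1/25 / 3/25 = 1/3
P(X=2 | obs) = 2/25 / 3/25 = 2/3

P(X=1) = 1/3, P(X=2) = 2/3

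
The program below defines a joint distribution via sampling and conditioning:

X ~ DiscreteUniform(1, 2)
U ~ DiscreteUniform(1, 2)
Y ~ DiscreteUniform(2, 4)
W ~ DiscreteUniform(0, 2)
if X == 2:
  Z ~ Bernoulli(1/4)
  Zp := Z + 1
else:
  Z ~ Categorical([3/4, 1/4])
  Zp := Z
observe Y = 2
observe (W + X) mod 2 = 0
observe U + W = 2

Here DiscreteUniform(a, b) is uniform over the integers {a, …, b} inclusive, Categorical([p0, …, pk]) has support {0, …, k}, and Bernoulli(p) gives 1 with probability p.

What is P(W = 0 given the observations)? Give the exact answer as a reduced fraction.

Enumerate traces; 4 have nonzero weight after conditioning:
  (X=1, U=1, Y=2, W=1, Z=0) weight 1/48
  (X=1, U=1, Y=2, W=1, Z=1) weight 1/144
  (X=2, U=2, Y=2, W=0, Z=0) weight 1/48
  (X=2, U=2, Y=2, W=0, Z=1) weight 1/144
Group by W:
  weight(W=0) = 1/36
  weight(W=1) = 1/36
Total weight = 1/36 + 1/36 = 1/18
P(W=0 | obs) = 1/36 / 1/18 = 1/2
P(W=1 | obs) = 1/36 / 1/18 = 1/2

P(W = 0 | obs) = 1/2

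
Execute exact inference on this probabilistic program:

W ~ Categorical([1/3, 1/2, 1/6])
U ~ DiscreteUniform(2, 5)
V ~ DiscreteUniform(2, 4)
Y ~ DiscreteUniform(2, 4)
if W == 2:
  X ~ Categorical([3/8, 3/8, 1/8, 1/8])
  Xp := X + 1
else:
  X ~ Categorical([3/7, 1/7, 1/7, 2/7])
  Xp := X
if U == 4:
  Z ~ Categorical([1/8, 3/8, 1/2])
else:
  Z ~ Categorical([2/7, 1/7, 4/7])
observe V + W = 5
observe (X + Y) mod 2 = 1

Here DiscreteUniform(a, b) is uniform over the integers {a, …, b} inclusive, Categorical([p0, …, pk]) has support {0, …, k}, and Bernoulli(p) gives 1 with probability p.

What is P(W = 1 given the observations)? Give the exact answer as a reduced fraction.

Enumerate traces; 144 have nonzero weight after conditioning:
  (W=1, U=2, V=4, Y=2, X=1, Z=0) weight 1/1764
  (W=1, U=2, V=4, Y=2, X=1, Z=1) weight 1/3528
  (W=1, U=2, V=4, Y=2, X=1, Z=2) weight 1/882
  (W=1, U=2, V=4, Y=2, X=3, Z=0) weight 1/882
  (W=1, U=2, V=4, Y=2, X=3, Z=1) weight 1/1764
  (W=1, U=2, V=4, Y=2, X=3, Z=2) weight 1/441
  (W=1, U=2, V=4, Y=3, X=0, Z=0) weight 1/588
  (W=1, U=2, V=4, Y=3, X=0, Z=1) weight 1/1176
  (W=2, U=2, V=3, Y=2, X=1, Z=0) weight 1/2016
  … 135 more
Group by W:
  weight(W=1) = 5/63
  weight(W=2) = 1/36
Total weight = 5/63 + 1/36 = 3/28
P(W=1 | obs) = 5/63 / 3/28 = 20/27
P(W=2 | obs) = 1/36 / 3/28 = 7/27

P(W = 1 | obs) = 20/27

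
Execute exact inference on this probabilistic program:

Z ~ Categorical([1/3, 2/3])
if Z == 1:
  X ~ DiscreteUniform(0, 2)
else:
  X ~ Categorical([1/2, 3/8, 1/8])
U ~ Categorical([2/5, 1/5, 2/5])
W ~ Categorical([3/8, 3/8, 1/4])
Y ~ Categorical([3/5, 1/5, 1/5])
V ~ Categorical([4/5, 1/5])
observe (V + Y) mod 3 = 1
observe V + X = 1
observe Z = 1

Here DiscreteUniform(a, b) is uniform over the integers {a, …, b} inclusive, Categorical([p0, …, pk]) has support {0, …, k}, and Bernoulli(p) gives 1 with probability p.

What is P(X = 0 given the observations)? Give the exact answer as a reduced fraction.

Enumerate traces; 18 have nonzero weight after conditioning:
  (Z=1, X=0, U=0, W=0, Y=0, V=1) weight 1/250
  (Z=1, X=0, U=0, W=1, Y=0, V=1) weight 1/250
  (Z=1, X=0, U=0, W=2, Y=0, V=1) weight 1/375
  (Z=1, X=0, U=1, W=0, Y=0, V=1) weight 1/500
  (Z=1, X=0, U=1, W=1, Y=0, V=1) weight 1/500
  (Z=1, X=0, U=1, W=2, Y=0, V=1) weight 1/750
  (Z=1, X=0, U=2, W=0, Y=0, V=1) weight 1/250
  (Z=1, X=0, U=2, W=1, Y=0, V=1) weight 1/250
  (Z=1, X=1, U=0, W=0, Y=1, V=0) weight 2/375
  … 9 more
Group by X:
  weight(X=0) = 2/75
  weight(X=1) = 8/225
Total weight = 2/75 + 8/225 = 14/225
P(X=0 | obs) = 2/75 / 14/225 = 3/7
P(X=1 | obs) = 8/225 / 14/225 = 4/7

P(X = 0 | obs) = 3/7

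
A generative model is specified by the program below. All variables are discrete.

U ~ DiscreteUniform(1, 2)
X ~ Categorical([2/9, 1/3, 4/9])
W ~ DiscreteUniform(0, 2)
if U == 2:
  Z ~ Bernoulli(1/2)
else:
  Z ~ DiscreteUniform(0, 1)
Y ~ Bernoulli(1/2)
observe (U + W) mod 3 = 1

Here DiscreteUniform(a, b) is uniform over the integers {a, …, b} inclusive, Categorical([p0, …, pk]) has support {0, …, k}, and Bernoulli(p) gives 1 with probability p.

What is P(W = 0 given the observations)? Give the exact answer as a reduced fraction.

Enumerate traces; 24 have nonzero weight after conditioning:
  (U=1, X=0, W=0, Z=0, Y=0) weight 1/108
  (U=1, X=0, W=0, Z=0, Y=1) weight 1/108
  (U=1, X=0, W=0, Z=1, Y=0) weight 1/108
  (U=1, X=0, W=0, Z=1, Y=1) weight 1/108
  (U=1, X=1, W=0, Z=0, Y=0) weight 1/72
  (U=1, X=1, W=0, Z=0, Y=1) weight 1/72
  (U=1, X=1, W=0, Z=1, Y=0) weight 1/72
  (U=1, X=1, W=0, Z=1, Y=1) weight 1/72
  (U=2, X=0, W=2, Z=0, Y=0) weight 1/108
  … 15 more
Group by W:
  weight(W=0) = 1/6
  weight(W=2) = 1/6
Total weight = 1/6 + 1/6 = 1/3
P(W=0 | obs) = 1/6 / 1/3 = 1/2
P(W=2 | obs) = 1/6 / 1/3 = 1/2

P(W = 0 | obs) = 1/2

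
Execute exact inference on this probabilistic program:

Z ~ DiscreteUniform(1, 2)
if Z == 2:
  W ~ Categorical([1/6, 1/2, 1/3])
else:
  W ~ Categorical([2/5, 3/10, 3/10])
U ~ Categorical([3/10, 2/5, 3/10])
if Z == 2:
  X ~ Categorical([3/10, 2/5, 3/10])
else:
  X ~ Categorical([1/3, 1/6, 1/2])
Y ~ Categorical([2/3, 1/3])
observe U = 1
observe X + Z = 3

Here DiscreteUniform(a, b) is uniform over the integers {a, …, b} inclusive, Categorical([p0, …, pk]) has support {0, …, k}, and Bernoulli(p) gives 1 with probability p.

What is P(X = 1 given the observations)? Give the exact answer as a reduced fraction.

P(X = 1 | obs) = 4/9

Enumerate traces; 12 have nonzero weight after conditioning:
  (Z=1, W=0, U=1, X=2, Y=0) weight 2/75
  (Z=1, W=0, U=1, X=2, Y=1) weight 1/75
  (Z=1, W=1, U=1, X=2, Y=0) weight 1/50
  (Z=1, W=1, U=1, X=2, Y=1) weight 1/100
  (Z=1, W=2, U=1, X=2, Y=0) weight 1/50
  (Z=1, W=2, U=1, X=2, Y=1) weight 1/100
  (Z=2, W=0, U=1, X=1, Y=0) weight 2/225
  (Z=2, W=0, U=1, X=1, Y=1) weight 1/225
  … 4 more
Group by X:
  weight(X=1) = 2/25
  weight(X=2) = 1/10
Total weight = 2/25 + 1/10 = 9/50
P(X=1 | obs) = 2/25 / 9/50 = 4/9
P(X=2 | obs) = 1/10 / 9/50 = 5/9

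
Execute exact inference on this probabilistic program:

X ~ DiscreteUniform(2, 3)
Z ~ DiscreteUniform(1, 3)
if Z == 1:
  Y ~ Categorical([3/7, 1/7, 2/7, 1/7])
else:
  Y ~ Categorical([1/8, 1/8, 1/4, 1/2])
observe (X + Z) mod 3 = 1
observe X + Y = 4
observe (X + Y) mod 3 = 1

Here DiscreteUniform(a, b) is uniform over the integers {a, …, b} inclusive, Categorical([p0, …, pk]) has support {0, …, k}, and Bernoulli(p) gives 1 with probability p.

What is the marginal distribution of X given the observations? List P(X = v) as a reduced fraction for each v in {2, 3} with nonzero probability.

Enumerate traces; 2 have nonzero weight after conditioning:
  (X=2, Z=2, Y=2) weight 1/24
  (X=3, Z=1, Y=1) weight 1/42
Group by X:
  weight(X=2) = 1/24
  weight(X=3) = 1/42
Total weight = 1/24 + 1/42 = 11/168
P(X=2 | obs) = 1/24 / 11/168 = 7/11
P(X=3 | obs) = 1/42 / 11/168 = 4/11

P(X=2) = 7/11, P(X=3) = 4/11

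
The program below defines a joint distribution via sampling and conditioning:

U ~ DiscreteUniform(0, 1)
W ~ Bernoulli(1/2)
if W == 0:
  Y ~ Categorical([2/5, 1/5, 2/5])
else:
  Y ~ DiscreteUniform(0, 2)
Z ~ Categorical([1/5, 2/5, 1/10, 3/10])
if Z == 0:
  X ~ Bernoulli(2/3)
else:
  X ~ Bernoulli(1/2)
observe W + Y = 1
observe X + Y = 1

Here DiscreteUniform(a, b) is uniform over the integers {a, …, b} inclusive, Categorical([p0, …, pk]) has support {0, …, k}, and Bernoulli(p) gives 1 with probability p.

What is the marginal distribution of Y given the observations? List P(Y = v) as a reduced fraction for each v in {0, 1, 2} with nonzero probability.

Enumerate traces; 16 have nonzero weight after conditioning:
  (U=0, W=0, Y=1, Z=0, X=0) weight 1/300
  (U=0, W=0, Y=1, Z=1, X=0) weight 1/100
  (U=0, W=0, Y=1, Z=2, X=0) weight 1/400
  (U=0, W=0, Y=1, Z=3, X=0) weight 3/400
  (U=0, W=1, Y=0, Z=0, X=1) weight 1/90
  (U=0, W=1, Y=0, Z=1, X=1) weight 1/60
  (U=0, W=1, Y=0, Z=2, X=1) weight 1/240
  (U=0, W=1, Y=0, Z=3, X=1) weight 1/80
  … 8 more
Group by Y:
  weight(Y=0) = 4/45
  weight(Y=1) = 7/150
Total weight = 4/45 + 7/150 = 61/450
P(Y=0 | obs) = 4/45 / 61/450 = 40/61
P(Y=1 | obs) = 7/150 / 61/450 = 21/61

P(Y=0) = 40/61, P(Y=1) = 21/61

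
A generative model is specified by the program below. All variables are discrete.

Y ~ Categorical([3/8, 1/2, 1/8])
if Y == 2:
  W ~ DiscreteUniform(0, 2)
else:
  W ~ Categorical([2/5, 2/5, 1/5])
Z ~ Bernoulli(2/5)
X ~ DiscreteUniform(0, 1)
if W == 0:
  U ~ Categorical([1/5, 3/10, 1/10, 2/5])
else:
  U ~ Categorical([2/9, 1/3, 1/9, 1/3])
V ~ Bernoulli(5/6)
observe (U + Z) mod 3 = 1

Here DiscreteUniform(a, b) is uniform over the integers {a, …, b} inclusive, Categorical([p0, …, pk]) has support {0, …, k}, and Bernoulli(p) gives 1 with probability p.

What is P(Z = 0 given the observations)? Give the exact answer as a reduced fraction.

Enumerate traces; 108 have nonzero weight after conditioning:
  (Y=0, W=0, Z=0, X=0, U=1, V=0) weight 9/4000
  (Y=0, W=0, Z=0, X=0, U=1, V=1) weight 9/800
  (Y=0, W=0, Z=0, X=1, U=1, V=0) weight 9/4000
  (Y=0, W=0, Z=0, X=1, U=1, V=1) weight 9/800
  (Y=0, W=0, Z=1, X=0, U=0, V=0) weight 1/1000
  (Y=0, W=0, Z=1, X=0, U=0, V=1) weight 1/200
  (Y=0, W=0, Z=1, X=0, U=3, V=0) weight 1/500
  (Y=0, W=0, Z=1, X=0, U=3, V=1) weight 1/100
  … 100 more
Group by Z:
  weight(Z=0) = 1153/6000
  weight(Z=1) = 1547/6750
Total weight = 1153/6000 + 1547/6750 = 22753/54000
P(Z=0 | obs) = 1153/6000 / 22753/54000 = 10377/22753
P(Z=1 | obs) = 1547/6750 / 22753/54000 = 12376/22753

P(Z = 0 | obs) = 10377/22753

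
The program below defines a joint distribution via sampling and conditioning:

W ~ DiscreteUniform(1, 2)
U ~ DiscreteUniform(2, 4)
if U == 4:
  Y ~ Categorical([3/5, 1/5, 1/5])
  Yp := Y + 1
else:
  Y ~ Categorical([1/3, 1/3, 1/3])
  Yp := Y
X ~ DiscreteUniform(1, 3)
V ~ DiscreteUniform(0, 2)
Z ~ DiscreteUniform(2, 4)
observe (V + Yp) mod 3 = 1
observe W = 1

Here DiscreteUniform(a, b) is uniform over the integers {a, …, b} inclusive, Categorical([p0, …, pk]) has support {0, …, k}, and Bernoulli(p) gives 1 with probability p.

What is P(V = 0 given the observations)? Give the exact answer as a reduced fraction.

P(V = 0 | obs) = 19/45

Enumerate traces; 81 have nonzero weight after conditioning:
  (W=1, U=2, Y=0, X=1, V=1, Z=2) weight 1/486
  (W=1, U=2, Y=0, X=1, V=1, Z=3) weight 1/486
  (W=1, U=2, Y=0, X=1, V=1, Z=4) weight 1/486
  (W=1, U=2, Y=0, X=2, V=1, Z=2) weight 1/486
  (W=1, U=2, Y=0, X=2, V=1, Z=3) weight 1/486
  (W=1, U=2, Y=0, X=2, V=1, Z=4) weight 1/486
  (W=1, U=2, Y=0, X=3, V=1, Z=2) weight 1/486
  (W=1, U=2, Y=0, X=3, V=1, Z=3) weight 1/486
  (W=1, U=2, Y=1, X=1, V=0, Z=2) weight 1/486
  (W=1, U=2, Y=2, X=1, V=2, Z=2) weight 1/486
  … 71 more
Group by V:
  weight(V=0) = 19/270
  weight(V=1) = 13/270
  weight(V=2) = 13/270
Total weight = 19/270 + 13/270 + 13/270 = 1/6
P(V=0 | obs) = 19/270 / 1/6 = 19/45
P(V=1 | obs) = 13/270 / 1/6 = 13/45
P(V=2 | obs) = 13/270 / 1/6 = 13/45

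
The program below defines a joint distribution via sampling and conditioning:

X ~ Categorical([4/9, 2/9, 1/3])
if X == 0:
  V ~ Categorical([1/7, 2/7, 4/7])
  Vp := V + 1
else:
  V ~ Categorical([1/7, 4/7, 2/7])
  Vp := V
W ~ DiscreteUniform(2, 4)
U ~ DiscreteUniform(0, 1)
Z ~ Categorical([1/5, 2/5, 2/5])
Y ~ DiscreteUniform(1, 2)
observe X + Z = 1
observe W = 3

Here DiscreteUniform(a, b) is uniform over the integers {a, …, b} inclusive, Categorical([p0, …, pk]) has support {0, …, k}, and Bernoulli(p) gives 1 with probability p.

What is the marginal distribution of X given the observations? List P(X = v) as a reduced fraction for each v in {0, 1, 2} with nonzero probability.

P(X=0) = 4/5, P(X=1) = 1/5

Enumerate traces; 24 have nonzero weight after conditioning:
  (X=0, V=0, W=3, U=0, Z=1, Y=1) weight 2/945
  (X=0, V=0, W=3, U=0, Z=1, Y=2) weight 2/945
  (X=0, V=0, W=3, U=1, Z=1, Y=1) weight 2/945
  (X=0, V=0, W=3, U=1, Z=1, Y=2) weight 2/945
  (X=0, V=1, W=3, U=0, Z=1, Y=1) weight 4/945
  (X=0, V=1, W=3, U=0, Z=1, Y=2) weight 4/945
  (X=0, V=1, W=3, U=1, Z=1, Y=1) weight 4/945
  (X=0, V=1, W=3, U=1, Z=1, Y=2) weight 4/945
  (X=1, V=0, W=3, U=0, Z=0, Y=1) weight 1/1890
  … 15 more
Group by X:
  weight(X=0) = 8/135
  weight(X=1) = 2/135
Total weight = 8/135 + 2/135 = 2/27
P(X=0 | obs) = 8/135 / 2/27 = 4/5
P(X=1 | obs) = 2/135 / 2/27 = 1/5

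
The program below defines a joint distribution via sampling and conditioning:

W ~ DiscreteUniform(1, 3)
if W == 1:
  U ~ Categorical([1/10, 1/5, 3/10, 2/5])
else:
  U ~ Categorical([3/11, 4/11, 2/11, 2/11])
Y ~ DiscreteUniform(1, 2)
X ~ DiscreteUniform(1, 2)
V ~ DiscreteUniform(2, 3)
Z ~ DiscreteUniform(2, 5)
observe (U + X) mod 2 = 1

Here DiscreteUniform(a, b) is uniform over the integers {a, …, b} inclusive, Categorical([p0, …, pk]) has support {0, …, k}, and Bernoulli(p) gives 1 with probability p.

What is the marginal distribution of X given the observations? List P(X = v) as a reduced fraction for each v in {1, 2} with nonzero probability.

Enumerate traces; 192 have nonzero weight after conditioning:
  (W=1, U=0, Y=1, X=1, V=2, Z=2) weight 1/960
  (W=1, U=0, Y=1, X=1, V=2, Z=3) weight 1/960
  (W=1, U=0, Y=1, X=1, V=2, Z=4) weight 1/960
  (W=1, U=0, Y=1, X=1, V=2, Z=5) weight 1/960
  (W=1, U=0, Y=1, X=1, V=3, Z=2) weight 1/960
  (W=1, U=0, Y=1, X=1, V=3, Z=3) weight 1/960
  (W=1, U=0, Y=1, X=1, V=3, Z=4) weight 1/960
  (W=1, U=0, Y=1, X=1, V=3, Z=5) weight 1/960
  (W=1, U=1, Y=1, X=2, V=2, Z=2) weight 1/480
  … 183 more
Group by X:
  weight(X=1) = 12/55
  weight(X=2) = 31/110
Total weight = 12/55 + 31/110 = 1/2
P(X=1 | obs) = 12/55 / 1/2 = 24/55
P(X=2 | obs) = 31/110 / 1/2 = 31/55

P(X=1) = 24/55, P(X=2) = 31/55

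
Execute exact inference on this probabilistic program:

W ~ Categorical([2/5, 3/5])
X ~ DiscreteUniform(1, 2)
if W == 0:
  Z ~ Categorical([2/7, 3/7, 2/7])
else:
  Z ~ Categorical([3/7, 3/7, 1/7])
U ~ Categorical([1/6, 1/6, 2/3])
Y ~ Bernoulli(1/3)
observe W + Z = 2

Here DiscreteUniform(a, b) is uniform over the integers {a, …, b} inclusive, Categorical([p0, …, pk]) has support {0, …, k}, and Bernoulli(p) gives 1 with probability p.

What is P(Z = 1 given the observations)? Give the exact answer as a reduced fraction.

P(Z = 1 | obs) = 9/13

Enumerate traces; 24 have nonzero weight after conditioning:
  (W=0, X=1, Z=2, U=0, Y=0) weight 2/315
  (W=0, X=1, Z=2, U=0, Y=1) weight 1/315
  (W=0, X=1, Z=2, U=1, Y=0) weight 2/315
  (W=0, X=1, Z=2, U=1, Y=1) weight 1/315
  (W=0, X=1, Z=2, U=2, Y=0) weight 8/315
  (W=0, X=1, Z=2, U=2, Y=1) weight 4/315
  (W=0, X=2, Z=2, U=0, Y=0) weight 2/315
  (W=0, X=2, Z=2, U=0, Y=1) weight 1/315
  (W=1, X=1, Z=1, U=0, Y=0) weight 1/70
  … 15 more
Group by Z:
  weight(Z=1) = 9/35
  weight(Z=2) = 4/35
Total weight = 9/35 + 4/35 = 13/35
P(Z=1 | obs) = 9/35 / 13/35 = 9/13
P(Z=2 | obs) = 4/35 / 13/35 = 4/13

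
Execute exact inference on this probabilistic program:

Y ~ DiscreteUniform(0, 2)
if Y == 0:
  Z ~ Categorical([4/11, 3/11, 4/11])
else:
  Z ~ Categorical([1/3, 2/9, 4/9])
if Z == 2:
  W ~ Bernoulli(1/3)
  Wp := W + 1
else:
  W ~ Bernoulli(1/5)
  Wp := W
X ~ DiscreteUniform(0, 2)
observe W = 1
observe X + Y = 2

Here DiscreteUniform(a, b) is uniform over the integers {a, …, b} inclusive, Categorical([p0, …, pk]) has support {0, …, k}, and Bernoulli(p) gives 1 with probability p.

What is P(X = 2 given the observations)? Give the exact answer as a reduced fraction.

Enumerate traces; 9 have nonzero weight after conditioning:
  (Y=0, Z=0, W=1, X=2) weight 4/495
  (Y=0, Z=1, W=1, X=2) weight 1/165
  (Y=0, Z=2, W=1, X=2) weight 4/297
  (Y=1, Z=0, W=1, X=1) weight 1/135
  (Y=1, Z=1, W=1, X=1) weight 2/405
  (Y=1, Z=2, W=1, X=1) weight 4/243
  (Y=2, Z=0, W=1, X=0) weight 1/135
  (Y=2, Z=1, W=1, X=0) weight 2/405
  … 1 more
Group by X:
  weight(X=0) = 7/243
  weight(X=1) = 7/243
  weight(X=2) = 41/1485
Total weight = 7/243 + 7/243 + 41/1485 = 1139/13365
P(X=0 | obs) = 7/243 / 1139/13365 = 385/1139
P(X=1 | obs) = 7/243 / 1139/13365 = 385/1139
P(X=2 | obs) = 41/1485 / 1139/13365 = 369/1139

P(X = 2 | obs) = 369/1139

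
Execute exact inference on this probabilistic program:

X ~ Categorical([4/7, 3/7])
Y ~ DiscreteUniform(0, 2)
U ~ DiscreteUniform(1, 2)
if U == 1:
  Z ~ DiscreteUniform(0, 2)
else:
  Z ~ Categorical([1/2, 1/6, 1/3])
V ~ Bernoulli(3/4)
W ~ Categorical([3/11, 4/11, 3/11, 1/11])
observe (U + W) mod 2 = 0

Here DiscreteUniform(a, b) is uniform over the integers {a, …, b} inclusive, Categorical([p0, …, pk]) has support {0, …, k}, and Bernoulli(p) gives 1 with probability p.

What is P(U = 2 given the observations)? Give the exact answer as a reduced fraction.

Enumerate traces; 144 have nonzero weight after conditioning:
  (X=0, Y=0, U=1, Z=0, V=0, W=1) weight 2/693
  (X=0, Y=0, U=1, Z=0, V=0, W=3) weight 1/1386
  (X=0, Y=0, U=1, Z=0, V=1, W=1) weight 2/231
  (X=0, Y=0, U=1, Z=0, V=1, W=3) weight 1/462
  (X=0, Y=0, U=1, Z=1, V=0, W=1) weight 2/693
  (X=0, Y=0, U=1, Z=1, V=0, W=3) weight 1/1386
  (X=0, Y=0, U=1, Z=1, V=1, W=1) weight 2/231
  (X=0, Y=0, U=1, Z=1, V=1, W=3) weight 1/462
  (X=0, Y=0, U=2, Z=0, V=0, W=0) weight 1/308
  … 135 more
Group by U:
  weight(U=1) = 5/22
  weight(U=2) = 3/11
Total weight = 5/22 + 3/11 = 1/2
P(U=1 | obs) = 5/22 / 1/2 = 5/11
P(U=2 | obs) = 3/11 / 1/2 = 6/11

P(U = 2 | obs) = 6/11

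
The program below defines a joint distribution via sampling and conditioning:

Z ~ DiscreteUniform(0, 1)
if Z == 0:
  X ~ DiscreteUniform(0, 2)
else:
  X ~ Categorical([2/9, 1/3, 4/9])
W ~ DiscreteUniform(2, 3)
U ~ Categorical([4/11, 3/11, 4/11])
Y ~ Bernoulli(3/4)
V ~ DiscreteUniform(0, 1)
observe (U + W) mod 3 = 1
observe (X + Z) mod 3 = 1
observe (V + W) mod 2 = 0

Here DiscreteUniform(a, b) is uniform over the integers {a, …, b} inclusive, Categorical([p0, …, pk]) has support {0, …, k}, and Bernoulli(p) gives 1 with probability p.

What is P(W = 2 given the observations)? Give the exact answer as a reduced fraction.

Enumerate traces; 8 have nonzero weight after conditioning:
  (Z=0, X=1, W=2, U=2, Y=0, V=0) weight 1/264
  (Z=0, X=1, W=2, U=2, Y=1, V=0) weight 1/88
  (Z=0, X=1, W=3, U=1, Y=0, V=1) weight 1/352
  (Z=0, X=1, W=3, U=1, Y=1, V=1) weight 3/352
  (Z=1, X=0, W=2, U=2, Y=0, V=0) weight 1/396
  (Z=1, X=0, W=2, U=2, Y=1, V=0) weight 1/132
  (Z=1, X=0, W=3, U=1, Y=0, V=1) weight 1/528
  (Z=1, X=0, W=3, U=1, Y=1, V=1) weight 1/176
Group by W:
  weight(W=2) = 5/198
  weight(W=3) = 5/264
Total weight = 5/198 + 5/264 = 35/792
P(W=2 | obs) = 5/198 / 35/792 = 4/7
P(W=3 | obs) = 5/264 / 35/792 = 3/7

P(W = 2 | obs) = 4/7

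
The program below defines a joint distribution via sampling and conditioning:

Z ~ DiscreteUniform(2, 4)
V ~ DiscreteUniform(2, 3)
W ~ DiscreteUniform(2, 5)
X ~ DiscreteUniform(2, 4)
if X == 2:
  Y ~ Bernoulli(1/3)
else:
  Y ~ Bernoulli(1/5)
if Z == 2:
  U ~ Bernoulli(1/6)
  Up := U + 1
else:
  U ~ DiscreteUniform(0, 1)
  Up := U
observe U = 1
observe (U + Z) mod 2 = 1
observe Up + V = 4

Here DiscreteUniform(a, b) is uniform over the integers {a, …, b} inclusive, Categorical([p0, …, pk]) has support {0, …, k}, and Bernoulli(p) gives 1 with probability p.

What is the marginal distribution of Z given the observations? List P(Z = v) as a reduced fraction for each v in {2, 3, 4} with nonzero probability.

Enumerate traces; 48 have nonzero weight after conditioning:
  (Z=2, V=2, W=2, X=2, Y=0, U=1) weight 1/648
  (Z=2, V=2, W=2, X=2, Y=1, U=1) weight 1/1296
  (Z=2, V=2, W=2, X=3, Y=0, U=1) weight 1/540
  (Z=2, V=2, W=2, X=3, Y=1, U=1) weight 1/2160
  (Z=2, V=2, W=2, X=4, Y=0, U=1) weight 1/540
  (Z=2, V=2, W=2, X=4, Y=1, U=1) weight 1/2160
  (Z=2, V=2, W=3, X=2, Y=0, U=1) weight 1/648
  (Z=2, V=2, W=3, X=2, Y=1, U=1) weight 1/1296
  (Z=4, V=3, W=2, X=2, Y=0, U=1) weight 1/216
  … 39 more
Group by Z:
  weight(Z=2) = 1/36
  weight(Z=4) = 1/12
Total weight = 1/36 + 1/12 = 1/9
P(Z=2 | obs) = 1/36 / 1/9 = 1/4
P(Z=4 | obs) = 1/12 / 1/9 = 3/4

P(Z=2) = 1/4, P(Z=4) = 3/4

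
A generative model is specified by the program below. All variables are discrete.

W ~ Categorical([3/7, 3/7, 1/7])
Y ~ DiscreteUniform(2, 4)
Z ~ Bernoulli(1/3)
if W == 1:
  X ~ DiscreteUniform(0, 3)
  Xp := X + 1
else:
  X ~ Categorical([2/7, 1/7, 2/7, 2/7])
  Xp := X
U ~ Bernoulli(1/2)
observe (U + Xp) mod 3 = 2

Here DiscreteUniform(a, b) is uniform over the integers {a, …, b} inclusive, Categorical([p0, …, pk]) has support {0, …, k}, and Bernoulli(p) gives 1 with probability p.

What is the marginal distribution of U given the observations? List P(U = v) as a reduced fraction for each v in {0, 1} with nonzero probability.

P(U=0) = 53/111, P(U=1) = 58/111

Enumerate traces; 42 have nonzero weight after conditioning:
  (W=0, Y=2, Z=0, X=1, U=1) weight 1/147
  (W=0, Y=2, Z=0, X=2, U=0) weight 2/147
  (W=0, Y=2, Z=1, X=1, U=1) weight 1/294
  (W=0, Y=2, Z=1, X=2, U=0) weight 1/147
  (W=0, Y=3, Z=0, X=1, U=1) weight 1/147
  (W=0, Y=3, Z=0, X=2, U=0) weight 2/147
  (W=0, Y=3, Z=1, X=1, U=1) weight 1/294
  (W=0, Y=3, Z=1, X=2, U=0) weight 1/147
  … 34 more
Group by U:
  weight(U=0) = 53/392
  weight(U=1) = 29/196
Total weight = 53/392 + 29/196 = 111/392
P(U=0 | obs) = 53/392 / 111/392 = 53/111
P(U=1 | obs) = 29/196 / 111/392 = 58/111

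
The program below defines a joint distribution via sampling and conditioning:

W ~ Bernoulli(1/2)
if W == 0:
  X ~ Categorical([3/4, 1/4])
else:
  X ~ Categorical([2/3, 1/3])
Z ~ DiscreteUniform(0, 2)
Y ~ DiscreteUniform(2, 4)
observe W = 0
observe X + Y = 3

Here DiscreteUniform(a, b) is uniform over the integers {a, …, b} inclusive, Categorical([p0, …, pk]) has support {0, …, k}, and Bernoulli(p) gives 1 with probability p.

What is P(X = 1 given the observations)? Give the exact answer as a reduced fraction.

Enumerate traces; 6 have nonzero weight after conditioning:
  (W=0, X=0, Z=0, Y=3) weight 1/24
  (W=0, X=0, Z=1, Y=3) weight 1/24
  (W=0, X=0, Z=2, Y=3) weight 1/24
  (W=0, X=1, Z=0, Y=2) weight 1/72
  (W=0, X=1, Z=1, Y=2) weight 1/72
  (W=0, X=1, Z=2, Y=2) weight 1/72
Group by X:
  weight(X=0) = 1/8
  weight(X=1) = 1/24
Total weight = 1/8 + 1/24 = 1/6
P(X=0 | obs) = 1/8 / 1/6 = 3/4
P(X=1 | obs) = 1/24 / 1/6 = 1/4

P(X = 1 | obs) = 1/4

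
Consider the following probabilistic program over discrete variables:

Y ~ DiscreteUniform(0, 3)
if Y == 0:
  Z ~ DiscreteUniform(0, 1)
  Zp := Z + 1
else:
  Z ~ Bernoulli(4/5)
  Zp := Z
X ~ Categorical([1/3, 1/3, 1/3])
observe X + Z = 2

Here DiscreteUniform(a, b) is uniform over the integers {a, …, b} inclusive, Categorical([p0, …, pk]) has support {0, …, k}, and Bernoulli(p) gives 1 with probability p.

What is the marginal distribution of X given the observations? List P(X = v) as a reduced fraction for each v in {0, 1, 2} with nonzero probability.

Enumerate traces; 8 have nonzero weight after conditioning:
  (Y=0, Z=0, X=2) weight 1/24
  (Y=0, Z=1, X=1) weight 1/24
  (Y=1, Z=0, X=2) weight 1/60
  (Y=1, Z=1, X=1) weight 1/15
  (Y=2, Z=0, X=2) weight 1/60
  (Y=2, Z=1, X=1) weight 1/15
  (Y=3, Z=0, X=2) weight 1/60
  (Y=3, Z=1, X=1) weight 1/15
Group by X:
  weight(X=1) = 29/120
  weight(X=2) = 11/120
Total weight = 29/120 + 11/120 = 1/3
P(X=1 | obs) = 29/120 / 1/3 = 29/40
P(X=2 | obs) = 11/120 / 1/3 = 11/40

P(X=1) = 29/40, P(X=2) = 11/40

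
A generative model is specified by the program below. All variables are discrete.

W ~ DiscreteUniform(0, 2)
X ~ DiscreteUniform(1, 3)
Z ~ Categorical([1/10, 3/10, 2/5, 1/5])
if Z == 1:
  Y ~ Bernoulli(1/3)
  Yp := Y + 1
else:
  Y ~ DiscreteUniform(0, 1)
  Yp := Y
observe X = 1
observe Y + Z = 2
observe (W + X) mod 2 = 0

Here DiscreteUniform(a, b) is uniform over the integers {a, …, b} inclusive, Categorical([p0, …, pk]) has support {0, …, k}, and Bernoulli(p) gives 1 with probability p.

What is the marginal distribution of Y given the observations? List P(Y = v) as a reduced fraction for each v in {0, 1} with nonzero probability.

Enumerate traces; 2 have nonzero weight after conditioning:
  (W=1, X=1, Z=1, Y=1) weight 1/90
  (W=1, X=1, Z=2, Y=0) weight 1/45
Group by Y:
  weight(Y=0) = 1/45
  weight(Y=1) = 1/90
Total weight = 1/45 + 1/90 = 1/30
P(Y=0 | obs) = 1/45 / 1/30 = 2/3
P(Y=1 | obs) = 1/90 / 1/30 = 1/3

P(Y=0) = 2/3, P(Y=1) = 1/3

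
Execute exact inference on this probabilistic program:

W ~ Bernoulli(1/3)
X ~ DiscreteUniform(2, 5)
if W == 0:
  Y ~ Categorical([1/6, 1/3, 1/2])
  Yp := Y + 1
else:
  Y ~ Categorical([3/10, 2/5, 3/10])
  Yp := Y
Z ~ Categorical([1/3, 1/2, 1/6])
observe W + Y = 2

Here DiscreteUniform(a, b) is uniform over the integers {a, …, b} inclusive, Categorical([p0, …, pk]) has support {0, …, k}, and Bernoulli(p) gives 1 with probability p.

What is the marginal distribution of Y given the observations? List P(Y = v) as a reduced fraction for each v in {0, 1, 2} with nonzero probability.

P(Y=1) = 2/7, P(Y=2) = 5/7

Enumerate traces; 24 have nonzero weight after conditioning:
  (W=0, X=2, Y=2, Z=0) weight 1/36
  (W=0, X=2, Y=2, Z=1) weight 1/24
  (W=0, X=2, Y=2, Z=2) weight 1/72
  (W=0, X=3, Y=2, Z=0) weight 1/36
  (W=0, X=3, Y=2, Z=1) weight 1/24
  (W=0, X=3, Y=2, Z=2) weight 1/72
  (W=0, X=4, Y=2, Z=0) weight 1/36
  (W=0, X=4, Y=2, Z=1) weight 1/24
  (W=1, X=2, Y=1, Z=0) weight 1/90
  … 15 more
Group by Y:
  weight(Y=1) = 2/15
  weight(Y=2) = 1/3
Total weight = 2/15 + 1/3 = 7/15
P(Y=1 | obs) = 2/15 / 7/15 = 2/7
P(Y=2 | obs) = 1/3 / 7/15 = 5/7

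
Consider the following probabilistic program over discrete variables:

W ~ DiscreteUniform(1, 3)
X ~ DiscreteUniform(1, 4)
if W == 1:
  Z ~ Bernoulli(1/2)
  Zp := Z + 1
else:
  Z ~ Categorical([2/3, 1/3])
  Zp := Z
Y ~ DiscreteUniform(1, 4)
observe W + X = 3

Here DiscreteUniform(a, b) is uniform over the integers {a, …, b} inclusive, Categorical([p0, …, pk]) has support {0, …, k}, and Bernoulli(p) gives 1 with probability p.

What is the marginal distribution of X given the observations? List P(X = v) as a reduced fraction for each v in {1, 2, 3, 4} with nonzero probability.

P(X=1) = 1/2, P(X=2) = 1/2

Enumerate traces; 16 have nonzero weight after conditioning:
  (W=1, X=2, Z=0, Y=1) weight 1/96
  (W=1, X=2, Z=0, Y=2) weight 1/96
  (W=1, X=2, Z=0, Y=3) weight 1/96
  (W=1, X=2, Z=0, Y=4) weight 1/96
  (W=1, X=2, Z=1, Y=1) weight 1/96
  (W=1, X=2, Z=1, Y=2) weight 1/96
  (W=1, X=2, Z=1, Y=3) weight 1/96
  (W=1, X=2, Z=1, Y=4) weight 1/96
  (W=2, X=1, Z=0, Y=1) weight 1/72
  … 7 more
Group by X:
  weight(X=1) = 1/12
  weight(X=2) = 1/12
Total weight = 1/12 + 1/12 = 1/6
P(X=1 | obs) = 1/12 / 1/6 = 1/2
P(X=2 | obs) = 1/12 / 1/6 = 1/2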